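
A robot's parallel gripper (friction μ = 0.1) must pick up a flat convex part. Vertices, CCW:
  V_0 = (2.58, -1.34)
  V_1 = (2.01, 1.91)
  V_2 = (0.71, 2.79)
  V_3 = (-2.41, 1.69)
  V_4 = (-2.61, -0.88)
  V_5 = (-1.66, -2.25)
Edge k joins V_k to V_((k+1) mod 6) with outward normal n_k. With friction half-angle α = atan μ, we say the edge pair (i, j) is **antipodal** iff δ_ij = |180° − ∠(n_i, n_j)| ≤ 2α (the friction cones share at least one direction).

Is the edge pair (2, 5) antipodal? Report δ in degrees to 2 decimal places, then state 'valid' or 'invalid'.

δ = 7.31°, valid

α = atan 0.1 = 5.71°;  2α = 11.42°
edge 2: e_2 = (-3.12, -1.10);  n_2 = (-0.3325, +0.9431)
edge 5: e_5 = (+4.24, +0.91);  n_5 = (+0.2098, -0.9777)
∠(n_2, n_5) = 172.69°
δ = |180° − 172.69°| = 7.31°
7.31° ≤ 2α = 11.42°  →  valid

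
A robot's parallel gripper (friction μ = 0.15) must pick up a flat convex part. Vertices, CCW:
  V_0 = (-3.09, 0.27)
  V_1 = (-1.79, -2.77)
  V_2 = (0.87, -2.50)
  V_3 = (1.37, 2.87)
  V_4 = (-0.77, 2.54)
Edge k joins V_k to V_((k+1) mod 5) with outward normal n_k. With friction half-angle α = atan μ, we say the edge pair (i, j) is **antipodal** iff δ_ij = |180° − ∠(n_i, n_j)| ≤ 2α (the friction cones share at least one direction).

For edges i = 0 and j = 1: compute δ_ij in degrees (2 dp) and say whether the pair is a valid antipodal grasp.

α = atan 0.15 = 8.53°;  2α = 17.06°
edge 0: e_0 = (+1.30, -3.04);  n_0 = (-0.9195, -0.3932)
edge 1: e_1 = (+2.66, +0.27);  n_1 = (+0.1010, -0.9949)
∠(n_0, n_1) = 72.64°
δ = |180° − 72.64°| = 107.36°
107.36° > 2α = 17.06°  →  invalid

δ = 107.36°, invalid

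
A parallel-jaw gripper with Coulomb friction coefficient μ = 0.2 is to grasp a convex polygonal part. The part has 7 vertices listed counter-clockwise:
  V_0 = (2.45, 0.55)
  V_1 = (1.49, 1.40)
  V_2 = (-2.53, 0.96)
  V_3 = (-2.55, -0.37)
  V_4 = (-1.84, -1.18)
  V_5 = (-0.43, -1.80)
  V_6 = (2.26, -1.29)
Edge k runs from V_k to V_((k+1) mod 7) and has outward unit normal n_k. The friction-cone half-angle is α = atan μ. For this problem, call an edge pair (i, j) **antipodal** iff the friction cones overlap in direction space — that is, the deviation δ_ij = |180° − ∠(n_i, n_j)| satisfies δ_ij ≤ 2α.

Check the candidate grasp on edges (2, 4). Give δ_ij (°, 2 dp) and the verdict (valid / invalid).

α = atan 0.2 = 11.31°;  2α = 22.62°
edge 2: e_2 = (-0.02, -1.33);  n_2 = (-0.9999, +0.0150)
edge 4: e_4 = (+1.41, -0.62);  n_4 = (-0.4025, -0.9154)
∠(n_2, n_4) = 67.13°
δ = |180° − 67.13°| = 112.87°
112.87° > 2α = 22.62°  →  invalid

δ = 112.87°, invalid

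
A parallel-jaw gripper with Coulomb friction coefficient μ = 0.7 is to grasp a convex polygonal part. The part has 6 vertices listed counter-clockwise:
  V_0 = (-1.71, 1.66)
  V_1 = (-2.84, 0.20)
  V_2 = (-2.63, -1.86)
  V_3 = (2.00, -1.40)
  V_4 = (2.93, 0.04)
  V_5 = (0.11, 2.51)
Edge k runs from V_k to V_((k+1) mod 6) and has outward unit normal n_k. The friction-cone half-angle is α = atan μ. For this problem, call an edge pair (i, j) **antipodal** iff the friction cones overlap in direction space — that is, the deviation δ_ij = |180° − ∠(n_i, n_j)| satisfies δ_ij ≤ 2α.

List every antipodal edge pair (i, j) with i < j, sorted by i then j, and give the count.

count = 7; pairs: (0,2), (0,3), (1,3), (1,4), (2,4), (2,5), (3,5)

α = atan 0.7 = 34.99°;  2α = 69.98°
n_0 = (-0.7908, +0.6121)
n_1 = (-0.9948, -0.1014)
n_2 = (+0.0989, -0.9951)
n_3 = (+0.8400, -0.5425)
n_4 = (+0.6589, +0.7522)
n_5 = (-0.4232, +0.9061)
  (0,1): δ = 136.44°  ·
  (0,2): δ = 46.59°  ✓
  (0,3): δ = 4.88°  ✓
  (0,4): δ = 86.52°  ·
  (0,5): δ = 152.77°  ·
  (1,2): δ = 90.15°  ·
  (1,3): δ = 38.68°  ✓
  (1,4): δ = 42.96°  ✓
  (1,5): δ = 109.21°  ·
  (2,3): δ = 128.53°  ·
  (2,4): δ = 46.89°  ✓
  (2,5): δ = 19.36°  ✓
  (3,4): δ = 98.36°  ·
  (3,5): δ = 32.11°  ✓
  (4,5): δ = 113.75°  ·
antipodal pairs: 7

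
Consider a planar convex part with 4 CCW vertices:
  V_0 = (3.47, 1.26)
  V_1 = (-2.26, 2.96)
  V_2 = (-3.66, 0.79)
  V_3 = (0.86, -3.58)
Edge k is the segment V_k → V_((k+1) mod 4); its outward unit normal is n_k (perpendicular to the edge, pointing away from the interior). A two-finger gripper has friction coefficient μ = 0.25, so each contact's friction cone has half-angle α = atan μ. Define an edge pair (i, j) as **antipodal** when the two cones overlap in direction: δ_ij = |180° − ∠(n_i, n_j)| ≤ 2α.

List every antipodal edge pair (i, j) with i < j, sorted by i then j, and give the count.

count = 2; pairs: (0,2), (1,3)

α = atan 0.25 = 14.04°;  2α = 28.07°
n_0 = (+0.2844, +0.9587)
n_1 = (-0.8403, +0.5421)
n_2 = (-0.6951, -0.7189)
n_3 = (+0.8802, -0.4746)
  (0,1): δ = 106.30°  ·
  (0,2): δ = 27.51°  ✓
  (0,3): δ = 78.19°  ·
  (1,2): δ = 101.20°  ·
  (1,3): δ = 4.49°  ✓
  (2,3): δ = 74.30°  ·
antipodal pairs: 2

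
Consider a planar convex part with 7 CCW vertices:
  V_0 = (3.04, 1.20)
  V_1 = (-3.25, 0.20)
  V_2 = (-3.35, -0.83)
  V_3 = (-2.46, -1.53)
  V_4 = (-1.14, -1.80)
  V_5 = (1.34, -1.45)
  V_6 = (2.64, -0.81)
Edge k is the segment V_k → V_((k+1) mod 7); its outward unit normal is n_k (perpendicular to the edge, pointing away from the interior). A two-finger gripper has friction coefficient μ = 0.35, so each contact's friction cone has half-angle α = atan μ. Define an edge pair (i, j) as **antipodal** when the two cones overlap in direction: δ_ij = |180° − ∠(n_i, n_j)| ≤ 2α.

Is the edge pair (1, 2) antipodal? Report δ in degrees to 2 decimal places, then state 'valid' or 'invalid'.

α = atan 0.35 = 19.29°;  2α = 38.58°
edge 1: e_1 = (-0.10, -1.03);  n_1 = (-0.9953, +0.0966)
edge 2: e_2 = (+0.89, -0.70);  n_2 = (-0.6182, -0.7860)
∠(n_1, n_2) = 57.36°
δ = |180° − 57.36°| = 122.64°
122.64° > 2α = 38.58°  →  invalid

δ = 122.64°, invalid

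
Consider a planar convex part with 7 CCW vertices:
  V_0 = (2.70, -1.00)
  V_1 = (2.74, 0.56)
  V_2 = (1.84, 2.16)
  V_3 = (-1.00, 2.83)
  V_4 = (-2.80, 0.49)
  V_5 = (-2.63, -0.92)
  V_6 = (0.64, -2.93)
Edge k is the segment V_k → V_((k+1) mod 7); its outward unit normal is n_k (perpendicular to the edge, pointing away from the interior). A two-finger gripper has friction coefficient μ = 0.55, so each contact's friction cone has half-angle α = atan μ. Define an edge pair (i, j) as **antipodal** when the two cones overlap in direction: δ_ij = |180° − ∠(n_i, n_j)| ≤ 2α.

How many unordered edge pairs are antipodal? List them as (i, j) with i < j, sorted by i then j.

α = atan 0.55 = 28.81°;  2α = 57.62°
n_0 = (+0.9997, -0.0256)
n_1 = (+0.8716, +0.4903)
n_2 = (+0.2296, +0.9733)
n_3 = (-0.7926, +0.6097)
n_4 = (-0.9928, -0.1197)
n_5 = (-0.5237, -0.8519)
n_6 = (+0.6837, -0.7298)
  (0,1): δ = 149.17°  ·
  (0,2): δ = 101.81°  ·
  (0,3): δ = 36.10°  ✓
  (0,4): δ = 8.34°  ✓
  (0,5): δ = 59.89°  ·
  (0,6): δ = 134.60°  ·
  (1,2): δ = 132.63°  ·
  (1,3): δ = 66.93°  ·
  (1,4): δ = 22.48°  ✓
  (1,5): δ = 29.06°  ✓
  (1,6): δ = 103.78°  ·
  (2,3): δ = 114.29°  ·
  (2,4): δ = 69.85°  ·
  (2,5): δ = 18.30°  ✓
  (2,6): δ = 56.41°  ✓
  (3,4): δ = 135.56°  ·
  (3,5): δ = 84.01°  ·
  (3,6): δ = 9.30°  ✓
  (4,5): δ = 128.45°  ·
  (4,6): δ = 53.74°  ✓
  (5,6): δ = 105.29°  ·
antipodal pairs: 8

count = 8; pairs: (0,3), (0,4), (1,4), (1,5), (2,5), (2,6), (3,6), (4,6)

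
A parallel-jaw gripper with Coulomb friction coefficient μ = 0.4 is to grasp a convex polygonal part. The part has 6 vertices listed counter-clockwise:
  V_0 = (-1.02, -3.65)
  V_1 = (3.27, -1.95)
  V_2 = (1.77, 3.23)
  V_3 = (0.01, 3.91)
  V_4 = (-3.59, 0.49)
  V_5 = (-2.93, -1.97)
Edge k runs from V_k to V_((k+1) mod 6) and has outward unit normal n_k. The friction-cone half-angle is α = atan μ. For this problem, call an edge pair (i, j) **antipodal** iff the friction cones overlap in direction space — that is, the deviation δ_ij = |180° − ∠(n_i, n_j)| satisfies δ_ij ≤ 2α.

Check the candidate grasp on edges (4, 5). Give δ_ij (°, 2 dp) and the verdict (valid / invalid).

α = atan 0.4 = 21.80°;  2α = 43.60°
edge 4: e_4 = (+0.66, -2.46);  n_4 = (-0.9658, -0.2591)
edge 5: e_5 = (+1.91, -1.68);  n_5 = (-0.6605, -0.7509)
∠(n_4, n_5) = 33.65°
δ = |180° − 33.65°| = 146.35°
146.35° > 2α = 43.60°  →  invalid

δ = 146.35°, invalid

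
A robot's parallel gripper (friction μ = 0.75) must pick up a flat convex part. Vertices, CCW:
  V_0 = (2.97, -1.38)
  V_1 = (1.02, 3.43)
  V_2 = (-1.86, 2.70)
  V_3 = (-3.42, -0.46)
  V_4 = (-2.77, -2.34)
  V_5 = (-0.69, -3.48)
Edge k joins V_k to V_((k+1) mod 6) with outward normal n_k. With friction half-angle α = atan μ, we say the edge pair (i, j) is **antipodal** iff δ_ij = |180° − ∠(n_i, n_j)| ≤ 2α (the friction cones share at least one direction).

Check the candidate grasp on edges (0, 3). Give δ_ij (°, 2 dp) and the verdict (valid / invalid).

α = atan 0.75 = 36.87°;  2α = 73.74°
edge 0: e_0 = (-1.95, +4.81);  n_0 = (+0.9267, +0.3757)
edge 3: e_3 = (+0.65, -1.88);  n_3 = (-0.9451, -0.3268)
∠(n_0, n_3) = 177.00°
δ = |180° − 177.00°| = 3.00°
3.00° ≤ 2α = 73.74°  →  valid

δ = 3.00°, valid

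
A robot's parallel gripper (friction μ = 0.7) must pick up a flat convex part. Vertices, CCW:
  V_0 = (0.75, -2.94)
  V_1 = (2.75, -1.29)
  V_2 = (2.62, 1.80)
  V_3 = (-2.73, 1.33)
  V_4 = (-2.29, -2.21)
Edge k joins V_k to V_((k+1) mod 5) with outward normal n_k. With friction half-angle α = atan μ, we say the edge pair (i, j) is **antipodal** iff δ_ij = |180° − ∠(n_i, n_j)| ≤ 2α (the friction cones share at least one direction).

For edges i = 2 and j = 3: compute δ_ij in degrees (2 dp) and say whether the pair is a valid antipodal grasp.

α = atan 0.7 = 34.99°;  2α = 69.98°
edge 2: e_2 = (-5.35, -0.47);  n_2 = (-0.0875, +0.9962)
edge 3: e_3 = (+0.44, -3.54);  n_3 = (-0.9924, -0.1233)
∠(n_2, n_3) = 92.06°
δ = |180° − 92.06°| = 87.94°
87.94° > 2α = 69.98°  →  invalid

δ = 87.94°, invalid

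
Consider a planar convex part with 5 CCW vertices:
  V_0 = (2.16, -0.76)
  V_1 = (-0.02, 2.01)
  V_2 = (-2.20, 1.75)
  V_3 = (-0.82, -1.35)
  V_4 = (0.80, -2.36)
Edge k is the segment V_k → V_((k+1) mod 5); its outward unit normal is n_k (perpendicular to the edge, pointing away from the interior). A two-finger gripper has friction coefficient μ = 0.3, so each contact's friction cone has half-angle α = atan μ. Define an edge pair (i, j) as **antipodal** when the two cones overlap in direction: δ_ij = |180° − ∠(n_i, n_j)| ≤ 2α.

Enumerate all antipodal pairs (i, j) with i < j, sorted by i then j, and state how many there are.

count = 2; pairs: (0,2), (0,3)

α = atan 0.3 = 16.70°;  2α = 33.40°
n_0 = (+0.7858, +0.6184)
n_1 = (-0.1184, +0.9930)
n_2 = (-0.9136, -0.4067)
n_3 = (-0.5291, -0.8486)
n_4 = (+0.7619, -0.6476)
  (0,1): δ = 121.40°  ·
  (0,2): δ = 14.21°  ✓
  (0,3): δ = 19.86°  ✓
  (0,4): δ = 101.43°  ·
  (1,2): δ = 72.80°  ·
  (1,3): δ = 38.74°  ·
  (1,4): δ = 42.83°  ·
  (2,3): δ = 145.94°  ·
  (2,4): δ = 64.36°  ·
  (3,4): δ = 98.42°  ·
antipodal pairs: 2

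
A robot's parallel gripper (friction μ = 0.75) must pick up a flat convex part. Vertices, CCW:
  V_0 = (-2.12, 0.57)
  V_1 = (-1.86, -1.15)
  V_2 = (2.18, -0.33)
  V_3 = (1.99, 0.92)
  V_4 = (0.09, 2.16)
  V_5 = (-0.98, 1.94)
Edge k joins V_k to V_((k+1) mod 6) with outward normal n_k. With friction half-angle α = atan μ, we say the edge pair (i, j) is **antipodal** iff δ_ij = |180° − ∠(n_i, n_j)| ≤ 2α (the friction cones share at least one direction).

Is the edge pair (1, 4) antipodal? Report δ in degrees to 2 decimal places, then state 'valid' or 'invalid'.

δ = 0.15°, valid

α = atan 0.75 = 36.87°;  2α = 73.74°
edge 1: e_1 = (+4.04, +0.82);  n_1 = (+0.1989, -0.9800)
edge 4: e_4 = (-1.07, -0.22);  n_4 = (-0.2014, +0.9795)
∠(n_1, n_4) = 179.85°
δ = |180° − 179.85°| = 0.15°
0.15° ≤ 2α = 73.74°  →  valid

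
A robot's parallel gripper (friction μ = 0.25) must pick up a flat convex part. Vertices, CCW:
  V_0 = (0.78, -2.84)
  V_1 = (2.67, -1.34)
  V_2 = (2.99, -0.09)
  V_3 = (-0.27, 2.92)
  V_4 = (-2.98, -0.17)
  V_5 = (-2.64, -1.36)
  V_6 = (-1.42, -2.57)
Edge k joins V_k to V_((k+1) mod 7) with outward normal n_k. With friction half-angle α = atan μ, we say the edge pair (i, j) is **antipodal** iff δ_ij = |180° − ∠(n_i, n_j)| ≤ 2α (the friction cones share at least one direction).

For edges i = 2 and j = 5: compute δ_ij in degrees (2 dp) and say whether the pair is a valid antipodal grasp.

α = atan 0.25 = 14.04°;  2α = 28.07°
edge 2: e_2 = (-3.26, +3.01);  n_2 = (+0.6784, +0.7347)
edge 5: e_5 = (+1.22, -1.21);  n_5 = (-0.7042, -0.7100)
∠(n_2, n_5) = 177.95°
δ = |180° − 177.95°| = 2.05°
2.05° ≤ 2α = 28.07°  →  valid

δ = 2.05°, valid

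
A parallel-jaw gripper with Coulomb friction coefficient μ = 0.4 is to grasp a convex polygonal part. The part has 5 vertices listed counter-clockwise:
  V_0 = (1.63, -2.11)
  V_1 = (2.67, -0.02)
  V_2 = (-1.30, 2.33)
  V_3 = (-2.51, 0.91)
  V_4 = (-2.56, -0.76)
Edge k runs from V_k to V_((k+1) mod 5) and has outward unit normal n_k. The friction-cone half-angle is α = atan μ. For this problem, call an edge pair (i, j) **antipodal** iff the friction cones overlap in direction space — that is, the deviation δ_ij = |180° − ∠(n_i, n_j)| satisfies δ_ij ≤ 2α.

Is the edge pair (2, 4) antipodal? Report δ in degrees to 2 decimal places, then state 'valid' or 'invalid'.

α = atan 0.4 = 21.80°;  2α = 43.60°
edge 2: e_2 = (-1.21, -1.42);  n_2 = (-0.7611, +0.6486)
edge 4: e_4 = (+4.19, -1.35);  n_4 = (-0.3067, -0.9518)
∠(n_2, n_4) = 112.58°
δ = |180° − 112.58°| = 67.42°
67.42° > 2α = 43.60°  →  invalid

δ = 67.42°, invalid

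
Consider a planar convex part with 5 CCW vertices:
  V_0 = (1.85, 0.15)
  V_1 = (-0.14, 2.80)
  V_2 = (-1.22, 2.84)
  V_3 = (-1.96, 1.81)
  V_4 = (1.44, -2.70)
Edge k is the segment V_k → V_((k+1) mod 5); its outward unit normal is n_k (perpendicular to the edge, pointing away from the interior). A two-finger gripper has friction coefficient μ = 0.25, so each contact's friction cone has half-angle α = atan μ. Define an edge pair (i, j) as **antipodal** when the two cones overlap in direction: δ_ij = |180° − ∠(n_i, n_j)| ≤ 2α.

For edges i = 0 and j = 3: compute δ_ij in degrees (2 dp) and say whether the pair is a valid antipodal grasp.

α = atan 0.25 = 14.04°;  2α = 28.07°
edge 0: e_0 = (-1.99, +2.65);  n_0 = (+0.7996, +0.6005)
edge 3: e_3 = (+3.40, -4.51);  n_3 = (-0.7985, -0.6020)
∠(n_0, n_3) = 179.89°
δ = |180° − 179.89°| = 0.11°
0.11° ≤ 2α = 28.07°  →  valid

δ = 0.11°, valid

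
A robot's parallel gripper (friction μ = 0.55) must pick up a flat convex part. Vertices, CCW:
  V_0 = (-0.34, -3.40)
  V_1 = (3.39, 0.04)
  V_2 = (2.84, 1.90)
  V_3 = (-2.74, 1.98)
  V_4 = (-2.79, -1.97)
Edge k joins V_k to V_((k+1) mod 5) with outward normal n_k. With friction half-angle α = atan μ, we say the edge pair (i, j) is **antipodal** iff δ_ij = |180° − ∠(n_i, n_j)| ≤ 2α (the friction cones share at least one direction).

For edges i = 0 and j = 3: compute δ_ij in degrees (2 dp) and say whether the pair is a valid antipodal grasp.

δ = 46.59°, valid

α = atan 0.55 = 28.81°;  2α = 57.62°
edge 0: e_0 = (+3.73, +3.44);  n_0 = (+0.6780, -0.7351)
edge 3: e_3 = (-0.05, -3.95);  n_3 = (-0.9999, +0.0127)
∠(n_0, n_3) = 133.41°
δ = |180° − 133.41°| = 46.59°
46.59° ≤ 2α = 57.62°  →  valid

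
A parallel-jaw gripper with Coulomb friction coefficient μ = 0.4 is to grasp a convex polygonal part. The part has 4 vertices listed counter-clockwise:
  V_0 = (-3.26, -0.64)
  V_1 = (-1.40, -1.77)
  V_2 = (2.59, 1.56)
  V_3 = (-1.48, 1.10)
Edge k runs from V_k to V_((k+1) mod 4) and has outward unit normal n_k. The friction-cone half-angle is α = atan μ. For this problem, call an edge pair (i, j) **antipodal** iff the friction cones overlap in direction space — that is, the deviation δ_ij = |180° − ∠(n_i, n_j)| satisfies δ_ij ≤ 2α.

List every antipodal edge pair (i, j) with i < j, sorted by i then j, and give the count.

α = atan 0.4 = 21.80°;  2α = 43.60°
n_0 = (-0.5192, -0.8546)
n_1 = (+0.6408, -0.7677)
n_2 = (-0.1123, +0.9937)
n_3 = (-0.6990, +0.7151)
  (0,1): δ = 108.87°  ·
  (0,2): δ = 37.73°  ✓
  (0,3): δ = 75.63°  ·
  (1,2): δ = 33.40°  ✓
  (1,3): δ = 4.50°  ✓
  (2,3): δ = 142.10°  ·
antipodal pairs: 3

count = 3; pairs: (0,2), (1,2), (1,3)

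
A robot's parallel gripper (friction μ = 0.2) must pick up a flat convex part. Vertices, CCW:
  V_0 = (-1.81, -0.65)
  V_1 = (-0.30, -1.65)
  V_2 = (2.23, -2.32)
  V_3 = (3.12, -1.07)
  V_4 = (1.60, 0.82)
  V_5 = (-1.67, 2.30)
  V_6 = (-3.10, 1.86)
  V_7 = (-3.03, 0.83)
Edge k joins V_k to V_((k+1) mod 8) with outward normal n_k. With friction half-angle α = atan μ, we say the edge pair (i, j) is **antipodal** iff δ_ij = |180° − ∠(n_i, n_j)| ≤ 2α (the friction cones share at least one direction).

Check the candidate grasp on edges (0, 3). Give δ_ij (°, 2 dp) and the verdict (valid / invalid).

α = atan 0.2 = 11.31°;  2α = 22.62°
edge 0: e_0 = (+1.51, -1.00);  n_0 = (-0.5521, -0.8337)
edge 3: e_3 = (-1.52, +1.89);  n_3 = (+0.7793, +0.6267)
∠(n_0, n_3) = 162.32°
δ = |180° − 162.32°| = 17.68°
17.68° ≤ 2α = 22.62°  →  valid

δ = 17.68°, valid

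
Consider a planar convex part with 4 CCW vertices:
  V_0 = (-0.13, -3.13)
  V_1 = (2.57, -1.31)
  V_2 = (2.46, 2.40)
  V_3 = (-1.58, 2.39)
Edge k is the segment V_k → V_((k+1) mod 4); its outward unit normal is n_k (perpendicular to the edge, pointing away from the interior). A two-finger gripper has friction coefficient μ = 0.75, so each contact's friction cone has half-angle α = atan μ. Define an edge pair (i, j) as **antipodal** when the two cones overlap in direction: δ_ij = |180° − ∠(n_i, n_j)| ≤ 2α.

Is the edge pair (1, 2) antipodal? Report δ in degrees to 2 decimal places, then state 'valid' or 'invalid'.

δ = 91.56°, invalid

α = atan 0.75 = 36.87°;  2α = 73.74°
edge 1: e_1 = (-0.11, +3.71);  n_1 = (+0.9996, +0.0296)
edge 2: e_2 = (-4.04, -0.01);  n_2 = (-0.0025, +1.0000)
∠(n_1, n_2) = 88.44°
δ = |180° − 88.44°| = 91.56°
91.56° > 2α = 73.74°  →  invalid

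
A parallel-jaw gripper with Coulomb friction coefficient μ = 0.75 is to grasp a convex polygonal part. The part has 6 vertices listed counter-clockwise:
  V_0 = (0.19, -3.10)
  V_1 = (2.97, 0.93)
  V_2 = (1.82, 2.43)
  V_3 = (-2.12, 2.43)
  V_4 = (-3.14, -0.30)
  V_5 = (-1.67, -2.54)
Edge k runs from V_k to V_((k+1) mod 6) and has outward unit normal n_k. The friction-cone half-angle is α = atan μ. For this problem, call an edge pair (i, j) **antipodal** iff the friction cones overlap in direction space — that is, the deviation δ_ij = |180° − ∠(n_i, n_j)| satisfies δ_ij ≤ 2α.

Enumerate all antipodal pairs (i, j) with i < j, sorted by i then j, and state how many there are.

α = atan 0.75 = 36.87°;  2α = 73.74°
n_0 = (+0.8231, -0.5678)
n_1 = (+0.7936, +0.6084)
n_2 = (+0.0000, +1.0000)
n_3 = (-0.9368, +0.3500)
n_4 = (-0.8360, -0.5487)
n_5 = (-0.2883, -0.9575)
  (0,1): δ = 107.92°  ·
  (0,2): δ = 55.40°  ✓
  (0,3): δ = 14.11°  ✓
  (0,4): δ = 67.87°  ✓
  (0,5): δ = 107.84°  ·
  (1,2): δ = 127.48°  ·
  (1,3): δ = 57.96°  ✓
  (1,4): δ = 4.20°  ✓
  (1,5): δ = 35.77°  ✓
  (2,3): δ = 110.49°  ·
  (2,4): δ = 56.73°  ✓
  (2,5): δ = 16.76°  ✓
  (3,4): δ = 126.24°  ·
  (3,5): δ = 86.27°  ·
  (4,5): δ = 140.03°  ·
antipodal pairs: 8

count = 8; pairs: (0,2), (0,3), (0,4), (1,3), (1,4), (1,5), (2,4), (2,5)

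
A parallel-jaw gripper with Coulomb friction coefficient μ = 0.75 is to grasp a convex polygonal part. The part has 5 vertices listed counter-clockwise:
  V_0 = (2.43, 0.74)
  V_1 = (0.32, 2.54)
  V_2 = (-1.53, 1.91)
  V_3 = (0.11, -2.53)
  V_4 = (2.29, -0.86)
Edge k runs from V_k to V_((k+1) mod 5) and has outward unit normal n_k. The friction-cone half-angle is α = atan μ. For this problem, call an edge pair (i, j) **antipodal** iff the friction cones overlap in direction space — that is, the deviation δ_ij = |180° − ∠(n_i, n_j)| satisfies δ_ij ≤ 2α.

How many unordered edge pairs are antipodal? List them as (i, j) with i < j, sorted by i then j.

α = atan 0.75 = 36.87°;  2α = 73.74°
n_0 = (+0.6490, +0.7608)
n_1 = (-0.3224, +0.9466)
n_2 = (-0.9381, -0.3465)
n_3 = (+0.6081, -0.7938)
n_4 = (+0.9962, -0.0872)
  (0,1): δ = 120.73°  ·
  (0,2): δ = 29.26°  ✓
  (0,3): δ = 77.92°  ·
  (0,4): δ = 125.47°  ·
  (1,2): δ = 88.53°  ·
  (1,3): δ = 18.65°  ✓
  (1,4): δ = 66.19°  ✓
  (2,3): δ = 72.82°  ✓
  (2,4): δ = 25.27°  ✓
  (3,4): δ = 132.45°  ·
antipodal pairs: 5

count = 5; pairs: (0,2), (1,3), (1,4), (2,3), (2,4)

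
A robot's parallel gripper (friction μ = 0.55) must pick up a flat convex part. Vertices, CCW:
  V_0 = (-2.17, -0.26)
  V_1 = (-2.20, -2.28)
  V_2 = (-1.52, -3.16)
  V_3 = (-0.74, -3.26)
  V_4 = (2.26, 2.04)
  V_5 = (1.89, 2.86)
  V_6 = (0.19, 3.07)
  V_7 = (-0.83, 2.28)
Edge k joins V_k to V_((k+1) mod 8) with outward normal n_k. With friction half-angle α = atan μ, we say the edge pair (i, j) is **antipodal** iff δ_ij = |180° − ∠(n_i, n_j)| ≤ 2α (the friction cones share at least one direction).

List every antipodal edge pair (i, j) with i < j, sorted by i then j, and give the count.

count = 9; pairs: (0,3), (0,4), (1,4), (1,5), (2,5), (2,6), (3,6), (3,7), (4,7)

α = atan 0.55 = 28.81°;  2α = 57.62°
n_0 = (-0.9999, +0.0148)
n_1 = (-0.7913, -0.6114)
n_2 = (-0.1272, -0.9919)
n_3 = (+0.8703, -0.4926)
n_4 = (+0.9115, +0.4113)
n_5 = (+0.1226, +0.9925)
n_6 = (-0.6123, +0.7906)
n_7 = (-0.8845, +0.4666)
  (0,1): δ = 141.45°  ·
  (0,2): δ = 96.45°  ·
  (0,3): δ = 28.66°  ✓
  (0,4): δ = 25.14°  ✓
  (0,5): δ = 83.81°  ·
  (0,6): δ = 128.61°  ·
  (0,7): δ = 153.04°  ·
  (1,2): δ = 135.00°  ·
  (1,3): δ = 67.21°  ·
  (1,4): δ = 13.41°  ✓
  (1,5): δ = 45.26°  ✓
  (1,6): δ = 90.06°  ·
  (1,7): δ = 114.49°  ·
  (2,3): δ = 112.21°  ·
  (2,4): δ = 58.41°  ·
  (2,5): δ = 0.26°  ✓
  (2,6): δ = 45.06°  ✓
  (2,7): δ = 69.49°  ·
  (3,4): δ = 126.20°  ·
  (3,5): δ = 67.53°  ·
  (3,6): δ = 22.73°  ✓
  (3,7): δ = 1.70°  ✓
  (4,5): δ = 121.33°  ·
  (4,6): δ = 76.53°  ·
  (4,7): δ = 52.10°  ✓
  (5,6): δ = 135.20°  ·
  (5,7): δ = 110.77°  ·
  (6,7): δ = 155.57°  ·
antipodal pairs: 9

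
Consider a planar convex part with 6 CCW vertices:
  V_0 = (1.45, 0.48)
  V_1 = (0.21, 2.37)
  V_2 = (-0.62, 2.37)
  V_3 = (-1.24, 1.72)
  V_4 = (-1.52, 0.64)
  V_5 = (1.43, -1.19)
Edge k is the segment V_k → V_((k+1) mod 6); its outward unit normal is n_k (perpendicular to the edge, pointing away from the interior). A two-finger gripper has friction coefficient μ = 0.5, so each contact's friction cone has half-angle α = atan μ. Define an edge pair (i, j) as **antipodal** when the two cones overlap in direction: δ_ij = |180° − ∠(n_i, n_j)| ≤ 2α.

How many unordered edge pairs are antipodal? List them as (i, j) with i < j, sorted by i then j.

count = 5; pairs: (0,3), (0,4), (1,4), (2,5), (3,5)

α = atan 0.5 = 26.57°;  2α = 53.13°
n_0 = (+0.8361, +0.5486)
n_1 = (+0.0000, +1.0000)
n_2 = (-0.7236, +0.6902)
n_3 = (-0.9680, +0.2510)
n_4 = (-0.5271, -0.8498)
n_5 = (+0.9999, -0.0120)
  (0,1): δ = 123.27°  ·
  (0,2): δ = 76.92°  ·
  (0,3): δ = 47.80°  ✓
  (0,4): δ = 24.92°  ✓
  (0,5): δ = 146.05°  ·
  (1,2): δ = 133.65°  ·
  (1,3): δ = 104.53°  ·
  (1,4): δ = 31.81°  ✓
  (1,5): δ = 89.31°  ·
  (2,3): δ = 150.89°  ·
  (2,4): δ = 78.17°  ·
  (2,5): δ = 42.96°  ✓
  (3,4): δ = 107.28°  ·
  (3,5): δ = 13.85°  ✓
  (4,5): δ = 58.87°  ·
antipodal pairs: 5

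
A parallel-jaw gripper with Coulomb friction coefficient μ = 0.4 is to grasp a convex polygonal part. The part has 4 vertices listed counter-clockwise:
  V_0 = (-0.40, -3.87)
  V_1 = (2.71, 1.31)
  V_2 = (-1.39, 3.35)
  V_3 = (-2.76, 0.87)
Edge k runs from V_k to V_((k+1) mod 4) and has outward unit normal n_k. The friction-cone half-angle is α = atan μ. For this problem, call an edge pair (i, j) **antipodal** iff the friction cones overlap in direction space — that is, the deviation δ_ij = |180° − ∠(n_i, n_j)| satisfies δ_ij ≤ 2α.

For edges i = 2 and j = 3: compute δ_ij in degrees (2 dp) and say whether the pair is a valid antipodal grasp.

δ = 124.61°, invalid

α = atan 0.4 = 21.80°;  2α = 43.60°
edge 2: e_2 = (-1.37, -2.48);  n_2 = (-0.8753, +0.4835)
edge 3: e_3 = (+2.36, -4.74);  n_3 = (-0.8952, -0.4457)
∠(n_2, n_3) = 55.39°
δ = |180° − 55.39°| = 124.61°
124.61° > 2α = 43.60°  →  invalid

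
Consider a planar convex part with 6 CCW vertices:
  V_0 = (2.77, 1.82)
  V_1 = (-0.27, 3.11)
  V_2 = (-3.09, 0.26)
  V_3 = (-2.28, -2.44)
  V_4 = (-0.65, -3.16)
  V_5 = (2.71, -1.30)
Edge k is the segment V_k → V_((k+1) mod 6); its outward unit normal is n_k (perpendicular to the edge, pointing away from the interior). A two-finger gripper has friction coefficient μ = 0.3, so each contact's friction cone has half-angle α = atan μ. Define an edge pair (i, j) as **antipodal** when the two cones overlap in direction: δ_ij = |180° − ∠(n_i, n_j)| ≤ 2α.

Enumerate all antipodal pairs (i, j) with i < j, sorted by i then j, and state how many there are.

α = atan 0.3 = 16.70°;  2α = 33.40°
n_0 = (+0.3906, +0.9205)
n_1 = (-0.7108, +0.7034)
n_2 = (-0.9578, -0.2873)
n_3 = (-0.4041, -0.9147)
n_4 = (+0.4843, -0.8749)
n_5 = (+0.9998, -0.0192)
  (0,1): δ = 111.70°  ·
  (0,2): δ = 50.31°  ·
  (0,3): δ = 0.84°  ✓
  (0,4): δ = 51.96°  ·
  (0,5): δ = 111.89°  ·
  (1,2): δ = 118.60°  ·
  (1,3): δ = 69.14°  ·
  (1,4): δ = 16.34°  ✓
  (1,5): δ = 43.60°  ·
  (2,3): δ = 130.53°  ·
  (2,4): δ = 77.73°  ·
  (2,5): δ = 17.80°  ✓
  (3,4): δ = 127.20°  ·
  (3,5): δ = 67.27°  ·
  (4,5): δ = 120.07°  ·
antipodal pairs: 3

count = 3; pairs: (0,3), (1,4), (2,5)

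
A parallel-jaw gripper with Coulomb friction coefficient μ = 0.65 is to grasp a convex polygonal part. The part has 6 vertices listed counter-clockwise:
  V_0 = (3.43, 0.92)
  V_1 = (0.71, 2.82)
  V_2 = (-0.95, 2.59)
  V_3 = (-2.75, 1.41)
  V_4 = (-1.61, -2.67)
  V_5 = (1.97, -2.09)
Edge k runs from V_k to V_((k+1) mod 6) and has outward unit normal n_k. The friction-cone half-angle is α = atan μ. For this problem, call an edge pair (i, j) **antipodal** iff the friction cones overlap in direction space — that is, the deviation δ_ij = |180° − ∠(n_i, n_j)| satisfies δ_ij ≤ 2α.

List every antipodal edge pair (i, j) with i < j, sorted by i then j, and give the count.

α = atan 0.65 = 33.02°;  2α = 66.05°
n_0 = (+0.5727, +0.8198)
n_1 = (-0.1372, +0.9905)
n_2 = (-0.5483, +0.8363)
n_3 = (-0.9631, -0.2691)
n_4 = (+0.1599, -0.9871)
n_5 = (+0.8997, -0.4364)
  (0,1): δ = 137.18°  ·
  (0,2): δ = 111.82°  ·
  (0,3): δ = 39.45°  ✓
  (0,4): δ = 44.14°  ✓
  (0,5): δ = 99.06°  ·
  (1,2): δ = 154.64°  ·
  (1,3): δ = 82.28°  ·
  (1,4): δ = 1.31°  ✓
  (1,5): δ = 56.24°  ✓
  (2,3): δ = 107.64°  ·
  (2,4): δ = 24.04°  ✓
  (2,5): δ = 30.88°  ✓
  (3,4): δ = 96.41°  ·
  (3,5): δ = 41.49°  ✓
  (4,5): δ = 125.08°  ·
antipodal pairs: 7

count = 7; pairs: (0,3), (0,4), (1,4), (1,5), (2,4), (2,5), (3,5)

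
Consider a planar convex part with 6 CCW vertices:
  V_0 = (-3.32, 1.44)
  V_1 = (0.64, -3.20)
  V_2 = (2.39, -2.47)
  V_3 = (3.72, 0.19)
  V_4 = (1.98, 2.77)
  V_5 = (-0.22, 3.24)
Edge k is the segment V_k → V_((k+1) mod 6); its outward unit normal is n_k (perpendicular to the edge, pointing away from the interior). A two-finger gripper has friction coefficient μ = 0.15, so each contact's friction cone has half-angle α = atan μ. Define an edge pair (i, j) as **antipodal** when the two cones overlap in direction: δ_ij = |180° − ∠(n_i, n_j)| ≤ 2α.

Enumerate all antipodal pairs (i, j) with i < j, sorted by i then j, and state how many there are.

α = atan 0.15 = 8.53°;  2α = 17.06°
n_0 = (-0.7606, -0.6492)
n_1 = (+0.3850, -0.9229)
n_2 = (+0.8944, -0.4472)
n_3 = (+0.8291, +0.5591)
n_4 = (+0.2089, +0.9779)
n_5 = (-0.5021, +0.8648)
  (0,1): δ = 107.84°  ·
  (0,2): δ = 67.04°  ·
  (0,3): δ = 6.48°  ✓
  (0,4): δ = 37.46°  ·
  (0,5): δ = 79.66°  ·
  (1,2): δ = 139.21°  ·
  (1,3): δ = 78.65°  ·
  (1,4): δ = 34.70°  ·
  (1,5): δ = 7.50°  ✓
  (2,3): δ = 119.44°  ·
  (2,4): δ = 75.49°  ·
  (2,5): δ = 33.29°  ·
  (3,4): δ = 136.06°  ·
  (3,5): δ = 93.86°  ·
  (4,5): δ = 137.80°  ·
antipodal pairs: 2

count = 2; pairs: (0,3), (1,5)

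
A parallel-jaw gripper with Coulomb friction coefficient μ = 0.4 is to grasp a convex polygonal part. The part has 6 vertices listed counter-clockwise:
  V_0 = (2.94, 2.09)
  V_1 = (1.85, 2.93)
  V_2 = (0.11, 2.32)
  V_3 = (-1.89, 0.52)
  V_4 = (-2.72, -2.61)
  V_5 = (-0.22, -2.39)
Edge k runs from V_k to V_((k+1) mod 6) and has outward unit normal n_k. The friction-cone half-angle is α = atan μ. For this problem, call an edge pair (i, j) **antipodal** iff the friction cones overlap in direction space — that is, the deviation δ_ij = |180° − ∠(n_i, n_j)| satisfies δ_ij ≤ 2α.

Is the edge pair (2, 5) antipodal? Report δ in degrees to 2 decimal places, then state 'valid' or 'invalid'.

δ = 12.82°, valid

α = atan 0.4 = 21.80°;  2α = 43.60°
edge 2: e_2 = (-2.00, -1.80);  n_2 = (-0.6690, +0.7433)
edge 5: e_5 = (+3.16, +4.48);  n_5 = (+0.8172, -0.5764)
∠(n_2, n_5) = 167.18°
δ = |180° − 167.18°| = 12.82°
12.82° ≤ 2α = 43.60°  →  valid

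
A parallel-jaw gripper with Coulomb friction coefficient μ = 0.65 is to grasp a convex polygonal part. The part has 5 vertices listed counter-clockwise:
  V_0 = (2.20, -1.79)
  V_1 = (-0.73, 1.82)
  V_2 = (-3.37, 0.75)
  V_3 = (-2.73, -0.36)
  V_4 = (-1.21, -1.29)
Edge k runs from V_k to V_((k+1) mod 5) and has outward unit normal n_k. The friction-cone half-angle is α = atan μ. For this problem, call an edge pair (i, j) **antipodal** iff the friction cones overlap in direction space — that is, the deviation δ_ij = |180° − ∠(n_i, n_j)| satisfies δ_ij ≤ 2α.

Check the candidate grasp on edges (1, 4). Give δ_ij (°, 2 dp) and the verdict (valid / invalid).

δ = 30.40°, valid

α = atan 0.65 = 33.02°;  2α = 66.05°
edge 1: e_1 = (-2.64, -1.07);  n_1 = (-0.3756, +0.9268)
edge 4: e_4 = (+3.41, -0.50);  n_4 = (-0.1451, -0.9894)
∠(n_1, n_4) = 149.60°
δ = |180° − 149.60°| = 30.40°
30.40° ≤ 2α = 66.05°  →  valid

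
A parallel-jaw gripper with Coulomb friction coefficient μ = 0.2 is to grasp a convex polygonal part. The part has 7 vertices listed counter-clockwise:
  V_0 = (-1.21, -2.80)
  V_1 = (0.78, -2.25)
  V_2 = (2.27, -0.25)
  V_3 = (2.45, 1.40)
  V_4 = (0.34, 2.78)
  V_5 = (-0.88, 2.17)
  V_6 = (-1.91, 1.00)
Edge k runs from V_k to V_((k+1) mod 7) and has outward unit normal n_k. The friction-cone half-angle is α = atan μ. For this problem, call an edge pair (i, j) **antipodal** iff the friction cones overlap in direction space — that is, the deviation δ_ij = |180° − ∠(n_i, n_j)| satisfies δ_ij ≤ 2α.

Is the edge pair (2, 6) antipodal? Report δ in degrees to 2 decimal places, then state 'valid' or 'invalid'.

δ = 16.66°, valid

α = atan 0.2 = 11.31°;  2α = 22.62°
edge 2: e_2 = (+0.18, +1.65);  n_2 = (+0.9941, -0.1084)
edge 6: e_6 = (+0.70, -3.80);  n_6 = (-0.9835, -0.1812)
∠(n_2, n_6) = 163.34°
δ = |180° − 163.34°| = 16.66°
16.66° ≤ 2α = 22.62°  →  valid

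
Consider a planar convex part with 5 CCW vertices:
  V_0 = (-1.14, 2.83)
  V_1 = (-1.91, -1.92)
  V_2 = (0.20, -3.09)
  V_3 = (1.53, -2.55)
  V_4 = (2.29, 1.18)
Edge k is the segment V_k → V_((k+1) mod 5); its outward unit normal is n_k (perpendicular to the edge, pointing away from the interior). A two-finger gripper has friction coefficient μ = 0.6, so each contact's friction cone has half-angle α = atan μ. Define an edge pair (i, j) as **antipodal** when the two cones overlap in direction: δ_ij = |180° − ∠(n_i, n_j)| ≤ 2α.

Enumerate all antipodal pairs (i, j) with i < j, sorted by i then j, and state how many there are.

α = atan 0.6 = 30.96°;  2α = 61.93°
n_0 = (-0.9871, +0.1600)
n_1 = (-0.4849, -0.8745)
n_2 = (+0.3762, -0.9265)
n_3 = (+0.9799, -0.1997)
n_4 = (+0.4335, +0.9012)
  (0,1): δ = 109.80°  ·
  (0,2): δ = 58.69°  ✓
  (0,3): δ = 2.31°  ✓
  (0,4): δ = 73.52°  ·
  (1,2): δ = 128.89°  ·
  (1,3): δ = 72.51°  ·
  (1,4): δ = 3.32°  ✓
  (2,3): δ = 123.61°  ·
  (2,4): δ = 47.79°  ✓
  (3,4): δ = 104.17°  ·
antipodal pairs: 4

count = 4; pairs: (0,2), (0,3), (1,4), (2,4)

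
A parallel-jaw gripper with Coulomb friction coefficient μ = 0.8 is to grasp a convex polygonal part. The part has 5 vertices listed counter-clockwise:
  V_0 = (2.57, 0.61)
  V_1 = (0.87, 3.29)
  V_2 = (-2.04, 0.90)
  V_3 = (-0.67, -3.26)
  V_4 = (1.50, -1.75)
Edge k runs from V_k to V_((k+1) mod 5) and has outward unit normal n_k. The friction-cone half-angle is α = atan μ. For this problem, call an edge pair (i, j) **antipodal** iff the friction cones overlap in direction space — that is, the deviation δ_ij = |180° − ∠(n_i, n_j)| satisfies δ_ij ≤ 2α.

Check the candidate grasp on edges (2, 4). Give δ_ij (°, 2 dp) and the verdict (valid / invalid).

δ = 42.62°, valid

α = atan 0.8 = 38.66°;  2α = 77.32°
edge 2: e_2 = (+1.37, -4.16);  n_2 = (-0.9498, -0.3128)
edge 4: e_4 = (+1.07, +2.36);  n_4 = (+0.9108, -0.4129)
∠(n_2, n_4) = 137.38°
δ = |180° − 137.38°| = 42.62°
42.62° ≤ 2α = 77.32°  →  valid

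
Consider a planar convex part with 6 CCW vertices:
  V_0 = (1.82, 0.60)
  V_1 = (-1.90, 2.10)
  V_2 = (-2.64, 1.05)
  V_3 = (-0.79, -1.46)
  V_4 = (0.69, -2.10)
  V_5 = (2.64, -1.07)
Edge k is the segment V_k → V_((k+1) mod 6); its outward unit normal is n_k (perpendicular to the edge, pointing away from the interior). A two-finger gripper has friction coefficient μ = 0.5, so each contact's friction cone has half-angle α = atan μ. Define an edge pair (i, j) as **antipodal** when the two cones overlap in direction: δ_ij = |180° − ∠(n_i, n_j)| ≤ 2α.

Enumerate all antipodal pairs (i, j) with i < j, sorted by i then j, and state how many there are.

α = atan 0.5 = 26.57°;  2α = 53.13°
n_0 = (+0.3740, +0.9274)
n_1 = (-0.8174, +0.5761)
n_2 = (-0.8050, -0.5933)
n_3 = (-0.3969, -0.9179)
n_4 = (+0.4671, -0.8842)
n_5 = (+0.8976, +0.4408)
  (0,1): δ = 103.21°  ·
  (0,2): δ = 31.65°  ✓
  (0,3): δ = 1.42°  ✓
  (0,4): δ = 49.80°  ✓
  (0,5): δ = 138.11°  ·
  (1,2): δ = 108.43°  ·
  (1,3): δ = 78.21°  ·
  (1,4): δ = 26.98°  ✓
  (1,5): δ = 61.33°  ·
  (2,3): δ = 149.78°  ·
  (2,4): δ = 98.55°  ·
  (2,5): δ = 10.24°  ✓
  (3,4): δ = 128.77°  ·
  (3,5): δ = 40.46°  ✓
  (4,5): δ = 91.69°  ·
antipodal pairs: 6

count = 6; pairs: (0,2), (0,3), (0,4), (1,4), (2,5), (3,5)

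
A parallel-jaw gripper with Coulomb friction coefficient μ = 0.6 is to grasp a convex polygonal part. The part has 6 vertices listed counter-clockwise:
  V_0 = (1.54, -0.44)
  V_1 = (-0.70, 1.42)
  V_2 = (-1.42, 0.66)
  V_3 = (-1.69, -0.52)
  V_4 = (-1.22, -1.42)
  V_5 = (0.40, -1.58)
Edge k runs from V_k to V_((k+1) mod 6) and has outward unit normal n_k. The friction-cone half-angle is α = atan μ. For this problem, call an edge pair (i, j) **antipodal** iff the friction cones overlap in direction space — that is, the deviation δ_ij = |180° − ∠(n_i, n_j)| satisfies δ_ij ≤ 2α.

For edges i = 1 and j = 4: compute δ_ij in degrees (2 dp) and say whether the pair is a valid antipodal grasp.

δ = 52.19°, valid

α = atan 0.6 = 30.96°;  2α = 61.93°
edge 1: e_1 = (-0.72, -0.76);  n_1 = (-0.7260, +0.6877)
edge 4: e_4 = (+1.62, -0.16);  n_4 = (-0.0983, -0.9952)
∠(n_1, n_4) = 127.81°
δ = |180° − 127.81°| = 52.19°
52.19° ≤ 2α = 61.93°  →  valid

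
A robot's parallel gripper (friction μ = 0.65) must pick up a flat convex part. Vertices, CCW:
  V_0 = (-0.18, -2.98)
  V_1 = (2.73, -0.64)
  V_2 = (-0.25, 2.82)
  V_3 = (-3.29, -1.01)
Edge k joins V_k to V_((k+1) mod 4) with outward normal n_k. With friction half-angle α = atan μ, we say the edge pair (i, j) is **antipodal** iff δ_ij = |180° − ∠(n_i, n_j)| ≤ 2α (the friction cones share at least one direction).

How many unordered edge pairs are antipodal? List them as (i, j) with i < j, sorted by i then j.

α = atan 0.65 = 33.02°;  2α = 66.05°
n_0 = (+0.6267, -0.7793)
n_1 = (+0.7577, +0.6526)
n_2 = (-0.7833, +0.6217)
n_3 = (-0.5351, -0.8448)
  (0,1): δ = 88.07°  ·
  (0,2): δ = 12.76°  ✓
  (0,3): δ = 108.84°  ·
  (1,2): δ = 79.18°  ·
  (1,3): δ = 16.91°  ✓
  (2,3): δ = 83.91°  ·
antipodal pairs: 2

count = 2; pairs: (0,2), (1,3)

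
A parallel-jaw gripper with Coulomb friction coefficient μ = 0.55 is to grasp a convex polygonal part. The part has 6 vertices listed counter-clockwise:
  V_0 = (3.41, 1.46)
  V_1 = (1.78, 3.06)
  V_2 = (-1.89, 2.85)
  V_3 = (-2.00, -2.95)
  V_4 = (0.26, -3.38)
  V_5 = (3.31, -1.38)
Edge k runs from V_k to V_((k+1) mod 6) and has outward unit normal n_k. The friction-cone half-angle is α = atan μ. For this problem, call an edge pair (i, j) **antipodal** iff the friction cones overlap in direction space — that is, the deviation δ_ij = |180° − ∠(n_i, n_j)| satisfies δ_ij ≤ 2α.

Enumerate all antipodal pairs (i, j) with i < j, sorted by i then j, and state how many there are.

α = atan 0.55 = 28.81°;  2α = 57.62°
n_0 = (+0.7005, +0.7136)
n_1 = (-0.0571, +0.9984)
n_2 = (-0.9998, +0.0190)
n_3 = (-0.1869, -0.9824)
n_4 = (+0.5484, -0.8362)
n_5 = (+0.9994, -0.0352)
  (0,1): δ = 132.26°  ·
  (0,2): δ = 46.62°  ✓
  (0,3): δ = 33.70°  ✓
  (0,4): δ = 77.72°  ·
  (0,5): δ = 132.45°  ·
  (1,2): δ = 94.36°  ·
  (1,3): δ = 14.05°  ✓
  (1,4): δ = 29.98°  ✓
  (1,5): δ = 84.71°  ·
  (2,3): δ = 99.69°  ·
  (2,4): δ = 55.66°  ✓
  (2,5): δ = 0.93°  ✓
  (3,4): δ = 135.97°  ·
  (3,5): δ = 81.24°  ·
  (4,5): δ = 125.27°  ·
antipodal pairs: 6

count = 6; pairs: (0,2), (0,3), (1,3), (1,4), (2,4), (2,5)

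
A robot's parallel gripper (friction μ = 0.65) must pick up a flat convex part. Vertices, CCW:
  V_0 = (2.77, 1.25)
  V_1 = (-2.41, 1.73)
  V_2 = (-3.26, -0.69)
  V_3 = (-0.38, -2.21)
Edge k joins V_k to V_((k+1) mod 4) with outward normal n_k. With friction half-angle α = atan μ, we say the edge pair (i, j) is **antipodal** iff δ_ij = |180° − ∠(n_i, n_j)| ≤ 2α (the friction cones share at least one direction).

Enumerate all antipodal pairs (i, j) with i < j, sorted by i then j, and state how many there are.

count = 3; pairs: (0,2), (0,3), (1,3)

α = atan 0.65 = 33.02°;  2α = 66.05°
n_0 = (+0.0923, +0.9957)
n_1 = (-0.9435, +0.3314)
n_2 = (-0.4668, -0.8844)
n_3 = (+0.7395, -0.6732)
  (0,1): δ = 104.06°  ·
  (0,2): δ = 22.53°  ✓
  (0,3): δ = 52.98°  ✓
  (1,2): δ = 98.47°  ·
  (1,3): δ = 22.96°  ✓
  (2,3): δ = 104.49°  ·
antipodal pairs: 3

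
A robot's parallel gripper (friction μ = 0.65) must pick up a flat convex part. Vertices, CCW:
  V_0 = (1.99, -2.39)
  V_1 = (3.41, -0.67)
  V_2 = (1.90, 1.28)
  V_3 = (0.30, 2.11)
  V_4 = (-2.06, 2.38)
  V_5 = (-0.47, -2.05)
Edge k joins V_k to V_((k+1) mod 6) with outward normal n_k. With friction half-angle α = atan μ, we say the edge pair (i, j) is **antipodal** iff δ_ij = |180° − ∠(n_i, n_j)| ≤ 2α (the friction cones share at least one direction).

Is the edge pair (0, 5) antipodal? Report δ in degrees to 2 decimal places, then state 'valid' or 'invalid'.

α = atan 0.65 = 33.02°;  2α = 66.05°
edge 0: e_0 = (+1.42, +1.72);  n_0 = (+0.7712, -0.6366)
edge 5: e_5 = (+2.46, -0.34);  n_5 = (-0.1369, -0.9906)
∠(n_0, n_5) = 58.33°
δ = |180° − 58.33°| = 121.67°
121.67° > 2α = 66.05°  →  invalid

δ = 121.67°, invalid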